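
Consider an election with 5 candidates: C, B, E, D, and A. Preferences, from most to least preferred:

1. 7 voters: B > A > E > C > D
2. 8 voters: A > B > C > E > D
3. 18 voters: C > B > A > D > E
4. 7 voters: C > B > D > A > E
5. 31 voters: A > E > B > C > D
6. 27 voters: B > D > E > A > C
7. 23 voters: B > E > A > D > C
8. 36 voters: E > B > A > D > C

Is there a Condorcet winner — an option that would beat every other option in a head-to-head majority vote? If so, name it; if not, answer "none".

B vs C: 132–25 for B.
B vs E: 90–67 for B.
B vs D: 157–0 for B.
B vs A: 118–39 for B.
B beats every other option head-to-head.

B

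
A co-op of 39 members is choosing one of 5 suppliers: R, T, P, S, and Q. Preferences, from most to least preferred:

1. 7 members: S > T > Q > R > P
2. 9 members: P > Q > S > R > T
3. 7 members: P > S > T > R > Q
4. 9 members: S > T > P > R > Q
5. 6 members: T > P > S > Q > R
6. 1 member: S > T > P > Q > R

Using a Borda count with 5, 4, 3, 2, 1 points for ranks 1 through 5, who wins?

S

R: 7·2 + 9·2 + 7·2 + 9·2 + 6·1 + 1·1 = 71
T: 7·4 + 9·1 + 7·3 + 9·4 + 6·5 + 1·4 = 128
P: 7·1 + 9·5 + 7·5 + 9·3 + 6·4 + 1·3 = 141
S: 7·5 + 9·3 + 7·4 + 9·5 + 6·3 + 1·5 = 158
Q: 7·3 + 9·4 + 7·1 + 9·1 + 6·2 + 1·2 = 87
S has the highest Borda score (158).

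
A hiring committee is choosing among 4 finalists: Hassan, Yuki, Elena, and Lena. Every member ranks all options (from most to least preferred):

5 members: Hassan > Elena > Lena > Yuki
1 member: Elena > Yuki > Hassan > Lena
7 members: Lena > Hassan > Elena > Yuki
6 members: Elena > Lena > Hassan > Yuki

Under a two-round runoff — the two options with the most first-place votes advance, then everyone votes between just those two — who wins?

Elena

Round 1 first-place votes: Hassan 5, Yuki 0, Elena 7, Lena 7.
Elena and Lena advance.
Runoff: Elena is preferred to Lena by 12 voters; Lena by 7.
Elena wins the runoff.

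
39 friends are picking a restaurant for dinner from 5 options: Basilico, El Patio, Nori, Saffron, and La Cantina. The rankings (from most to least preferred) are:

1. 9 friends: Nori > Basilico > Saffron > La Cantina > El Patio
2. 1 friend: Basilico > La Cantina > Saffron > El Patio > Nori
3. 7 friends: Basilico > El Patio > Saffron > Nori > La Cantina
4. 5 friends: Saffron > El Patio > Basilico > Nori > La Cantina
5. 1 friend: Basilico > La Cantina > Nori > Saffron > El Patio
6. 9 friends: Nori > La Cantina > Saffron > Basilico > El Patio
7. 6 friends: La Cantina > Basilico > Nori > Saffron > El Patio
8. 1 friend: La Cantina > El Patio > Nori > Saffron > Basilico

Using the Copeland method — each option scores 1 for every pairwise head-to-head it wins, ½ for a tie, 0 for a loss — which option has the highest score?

Basilico

Basilico: beats El Patio, Nori, Saffron, and La Cantina → score 4.
El Patio: loses to Basilico, Nori, Saffron, and La Cantina → score 0.
Nori: beats El Patio, Saffron, and La Cantina; loses to Basilico → score 3.
Saffron: beats El Patio and La Cantina; loses to Basilico and Nori → score 2.
La Cantina: beats El Patio; loses to Basilico, Nori, and Saffron → score 1.
Basilico has the best pairwise record.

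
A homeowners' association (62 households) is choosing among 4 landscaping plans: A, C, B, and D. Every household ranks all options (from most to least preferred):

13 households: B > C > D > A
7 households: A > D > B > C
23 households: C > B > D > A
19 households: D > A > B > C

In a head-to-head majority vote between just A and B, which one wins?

Voters preferring A to B: 26; preferring B to A: 36.
B wins the head-to-head.

B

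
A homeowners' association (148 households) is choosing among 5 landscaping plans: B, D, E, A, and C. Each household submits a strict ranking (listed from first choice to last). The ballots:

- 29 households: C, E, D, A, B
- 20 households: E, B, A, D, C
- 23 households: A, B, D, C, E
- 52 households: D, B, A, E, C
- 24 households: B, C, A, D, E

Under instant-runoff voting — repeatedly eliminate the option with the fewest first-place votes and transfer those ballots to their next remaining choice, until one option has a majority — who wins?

D

Round 1: B 24, D 52, E 20, A 23, C 29. Eliminate E.
Round 2: B 44, D 52, A 23, C 29. Eliminate A.
Round 3: B 67, D 52, C 29. Eliminate C.
Round 4: B 67, D 81. D has a majority.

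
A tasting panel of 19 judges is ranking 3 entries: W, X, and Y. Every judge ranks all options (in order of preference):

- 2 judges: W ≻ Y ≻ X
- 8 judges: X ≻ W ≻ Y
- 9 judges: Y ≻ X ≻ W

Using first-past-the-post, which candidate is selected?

Y

First-place votes: W 2, X 8, Y 9.
Y has the most first-place votes.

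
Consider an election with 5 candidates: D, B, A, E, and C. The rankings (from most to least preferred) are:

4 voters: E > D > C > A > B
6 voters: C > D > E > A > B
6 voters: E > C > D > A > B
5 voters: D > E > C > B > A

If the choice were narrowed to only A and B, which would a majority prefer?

A

Voters preferring A to B: 16; preferring B to A: 5.
A wins the head-to-head.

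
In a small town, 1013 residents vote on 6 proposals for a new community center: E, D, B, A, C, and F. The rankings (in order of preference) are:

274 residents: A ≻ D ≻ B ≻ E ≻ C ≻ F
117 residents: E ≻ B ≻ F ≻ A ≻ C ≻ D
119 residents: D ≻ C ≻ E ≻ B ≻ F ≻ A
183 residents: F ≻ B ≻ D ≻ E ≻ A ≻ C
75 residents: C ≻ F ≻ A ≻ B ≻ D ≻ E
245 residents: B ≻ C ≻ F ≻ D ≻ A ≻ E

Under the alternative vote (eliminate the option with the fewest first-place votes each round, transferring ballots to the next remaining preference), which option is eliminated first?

Round 1: E 117, D 119, B 245, A 274, C 75, F 183. Eliminate C.

C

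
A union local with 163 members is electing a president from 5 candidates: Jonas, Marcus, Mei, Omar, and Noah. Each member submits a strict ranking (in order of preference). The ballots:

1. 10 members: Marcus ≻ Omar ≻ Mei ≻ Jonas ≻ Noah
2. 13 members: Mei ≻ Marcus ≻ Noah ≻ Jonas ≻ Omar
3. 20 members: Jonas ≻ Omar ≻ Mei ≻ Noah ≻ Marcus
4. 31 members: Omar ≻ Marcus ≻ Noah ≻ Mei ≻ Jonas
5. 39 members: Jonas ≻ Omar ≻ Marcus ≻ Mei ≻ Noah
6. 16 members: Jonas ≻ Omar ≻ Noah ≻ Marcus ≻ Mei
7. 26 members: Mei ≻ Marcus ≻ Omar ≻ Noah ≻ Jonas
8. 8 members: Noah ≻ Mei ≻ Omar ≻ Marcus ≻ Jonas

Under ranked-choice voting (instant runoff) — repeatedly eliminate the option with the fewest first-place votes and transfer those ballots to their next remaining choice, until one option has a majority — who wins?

Round 1: Jonas 75, Marcus 10, Mei 39, Omar 31, Noah 8. Eliminate Noah.
Round 2: Jonas 75, Marcus 10, Mei 47, Omar 31. Eliminate Marcus.
Round 3: Jonas 75, Mei 47, Omar 41. Eliminate Omar.
Round 4: Jonas 75, Mei 88. Mei has a majority.

Mei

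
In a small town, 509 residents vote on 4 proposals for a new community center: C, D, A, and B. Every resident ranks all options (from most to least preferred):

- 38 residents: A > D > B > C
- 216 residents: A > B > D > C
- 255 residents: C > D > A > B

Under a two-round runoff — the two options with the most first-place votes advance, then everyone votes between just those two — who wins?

C

Round 1 first-place votes: C 255, D 0, A 254, B 0.
C and A advance.
Runoff: C is preferred to A by 255 voters; A by 254.
C wins the runoff.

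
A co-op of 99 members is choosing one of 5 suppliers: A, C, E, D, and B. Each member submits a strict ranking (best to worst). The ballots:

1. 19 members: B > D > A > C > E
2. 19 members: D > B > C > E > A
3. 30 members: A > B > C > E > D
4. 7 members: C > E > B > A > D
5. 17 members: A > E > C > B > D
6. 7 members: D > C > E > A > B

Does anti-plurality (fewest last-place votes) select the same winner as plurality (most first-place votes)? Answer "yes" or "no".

no

Anti-plurality — last-place votes: A 19, C 0, E 19, D 54, B 7. Winner: C.
Plurality — first-place votes: A 47, C 7, E 0, D 26, B 19. Winner: A.
The two methods disagree.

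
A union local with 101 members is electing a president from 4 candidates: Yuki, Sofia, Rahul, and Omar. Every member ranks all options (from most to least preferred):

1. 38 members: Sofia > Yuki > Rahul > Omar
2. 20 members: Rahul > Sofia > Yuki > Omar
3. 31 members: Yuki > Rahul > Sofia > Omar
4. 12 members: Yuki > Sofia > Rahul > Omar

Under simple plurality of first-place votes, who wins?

Yuki

First-place votes: Yuki 43, Sofia 38, Rahul 20, Omar 0.
Yuki has the most first-place votes.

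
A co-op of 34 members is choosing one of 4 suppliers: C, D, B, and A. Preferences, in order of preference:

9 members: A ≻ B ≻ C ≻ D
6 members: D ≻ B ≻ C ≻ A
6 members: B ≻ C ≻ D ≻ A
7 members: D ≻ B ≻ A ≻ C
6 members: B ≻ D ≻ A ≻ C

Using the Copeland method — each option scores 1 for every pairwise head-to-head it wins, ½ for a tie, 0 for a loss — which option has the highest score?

C: loses to D, B, and A → score 0.
D: beats C and A; loses to B → score 2.
B: beats C, D, and A → score 3.
A: beats C; loses to D and B → score 1.
B has the best pairwise record.

B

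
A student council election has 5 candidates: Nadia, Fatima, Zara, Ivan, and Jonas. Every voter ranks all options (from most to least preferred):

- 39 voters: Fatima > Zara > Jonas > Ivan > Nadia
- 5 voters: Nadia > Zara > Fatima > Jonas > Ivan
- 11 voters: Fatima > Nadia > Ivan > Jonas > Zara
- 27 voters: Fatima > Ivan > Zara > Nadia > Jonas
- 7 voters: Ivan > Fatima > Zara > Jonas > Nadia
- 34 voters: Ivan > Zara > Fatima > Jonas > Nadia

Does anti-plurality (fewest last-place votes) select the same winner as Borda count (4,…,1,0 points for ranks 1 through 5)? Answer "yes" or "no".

yes

Anti-plurality — last-place votes: Nadia 80, Fatima 0, Zara 11, Ivan 5, Jonas 27. Winner: Fatima.
Borda — scores: Nadia 80, Fatima 407, Zara 302, Ivan 306, Jonas 135. Winner: Fatima.
The two methods agree.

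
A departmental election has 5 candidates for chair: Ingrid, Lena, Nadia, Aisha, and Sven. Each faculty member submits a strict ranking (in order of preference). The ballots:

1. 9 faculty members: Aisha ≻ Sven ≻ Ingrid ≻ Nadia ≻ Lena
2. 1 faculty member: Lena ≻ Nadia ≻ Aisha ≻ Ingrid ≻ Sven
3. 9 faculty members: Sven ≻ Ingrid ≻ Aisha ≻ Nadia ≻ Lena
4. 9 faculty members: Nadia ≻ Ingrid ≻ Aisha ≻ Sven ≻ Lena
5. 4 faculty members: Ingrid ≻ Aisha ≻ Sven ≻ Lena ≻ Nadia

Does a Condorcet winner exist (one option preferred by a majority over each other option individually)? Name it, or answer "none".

Checking pairwise contests:
Sven beats Ingrid 18–14.
Ingrid beats Lena 31–1.
Ingrid beats Nadia 22–10.
Ingrid beats Aisha 22–10.
Aisha beats Sven 23–9.
Every option loses at least one head-to-head, so there is no Condorcet winner.

none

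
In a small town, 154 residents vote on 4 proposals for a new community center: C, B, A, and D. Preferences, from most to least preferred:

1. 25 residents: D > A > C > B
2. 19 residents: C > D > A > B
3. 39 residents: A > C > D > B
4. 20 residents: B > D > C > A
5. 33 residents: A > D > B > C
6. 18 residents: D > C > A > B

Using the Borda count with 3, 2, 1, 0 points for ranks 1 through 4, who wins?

C: 25·1 + 19·3 + 39·2 + 20·1 + 33·0 + 18·2 = 216
B: 25·0 + 19·0 + 39·0 + 20·3 + 33·1 + 18·0 = 93
A: 25·2 + 19·1 + 39·3 + 20·0 + 33·3 + 18·1 = 303
D: 25·3 + 19·2 + 39·1 + 20·2 + 33·2 + 18·3 = 312
D has the highest Borda score (312).

D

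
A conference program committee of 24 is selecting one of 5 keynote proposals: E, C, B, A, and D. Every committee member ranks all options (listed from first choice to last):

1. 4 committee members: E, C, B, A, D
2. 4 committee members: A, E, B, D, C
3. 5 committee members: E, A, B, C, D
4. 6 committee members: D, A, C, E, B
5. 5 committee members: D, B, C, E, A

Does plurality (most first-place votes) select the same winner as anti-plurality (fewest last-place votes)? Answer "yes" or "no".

Plurality — first-place votes: E 9, C 0, B 0, A 4, D 11. Winner: D.
Anti-plurality — last-place votes: E 0, C 4, B 6, A 5, D 9. Winner: E.
The two methods disagree.

no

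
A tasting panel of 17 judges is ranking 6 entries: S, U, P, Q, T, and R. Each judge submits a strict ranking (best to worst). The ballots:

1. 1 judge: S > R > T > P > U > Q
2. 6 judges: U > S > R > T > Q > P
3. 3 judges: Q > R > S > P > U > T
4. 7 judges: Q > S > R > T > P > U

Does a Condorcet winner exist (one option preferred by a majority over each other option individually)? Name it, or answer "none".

Q

Q vs S: 10–7 for Q.
Q vs U: 10–7 for Q.
Q vs P: 16–1 for Q.
Q vs T: 10–7 for Q.
Q vs R: 10–7 for Q.
Q beats every other option head-to-head.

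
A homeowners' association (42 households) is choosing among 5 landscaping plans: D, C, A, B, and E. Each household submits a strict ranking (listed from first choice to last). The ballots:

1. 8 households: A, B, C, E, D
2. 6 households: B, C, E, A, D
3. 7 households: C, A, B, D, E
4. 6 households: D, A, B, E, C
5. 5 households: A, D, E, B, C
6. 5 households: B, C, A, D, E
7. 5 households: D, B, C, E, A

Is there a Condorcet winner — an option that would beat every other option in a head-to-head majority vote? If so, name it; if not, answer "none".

Checking pairwise contests:
C beats D 26–16.
B beats C 35–7.
C beats A 23–19.
A beats B 26–16.
D beats E 28–14.
Every option loses at least one head-to-head, so there is no Condorcet winner.

none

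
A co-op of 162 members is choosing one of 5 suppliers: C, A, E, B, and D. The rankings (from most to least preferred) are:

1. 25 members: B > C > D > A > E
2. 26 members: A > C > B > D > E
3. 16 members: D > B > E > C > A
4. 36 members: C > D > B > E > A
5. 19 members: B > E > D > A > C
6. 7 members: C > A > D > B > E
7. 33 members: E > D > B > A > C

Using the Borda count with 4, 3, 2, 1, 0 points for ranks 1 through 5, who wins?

B

C: 25·3 + 26·3 + 16·1 + 36·4 + 19·0 + 7·4 + 33·0 = 341
A: 25·1 + 26·4 + 16·0 + 36·0 + 19·1 + 7·3 + 33·1 = 202
E: 25·0 + 26·0 + 16·2 + 36·1 + 19·3 + 7·0 + 33·4 = 257
B: 25·4 + 26·2 + 16·3 + 36·2 + 19·4 + 7·1 + 33·2 = 421
D: 25·2 + 26·1 + 16·4 + 36·3 + 19·2 + 7·2 + 33·3 = 399
B has the highest Borda score (421).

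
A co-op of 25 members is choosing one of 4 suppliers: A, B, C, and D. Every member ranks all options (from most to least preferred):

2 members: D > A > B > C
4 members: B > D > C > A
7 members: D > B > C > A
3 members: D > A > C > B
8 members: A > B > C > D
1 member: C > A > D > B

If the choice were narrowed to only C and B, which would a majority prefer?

B

Voters preferring C to B: 4; preferring B to C: 21.
B wins the head-to-head.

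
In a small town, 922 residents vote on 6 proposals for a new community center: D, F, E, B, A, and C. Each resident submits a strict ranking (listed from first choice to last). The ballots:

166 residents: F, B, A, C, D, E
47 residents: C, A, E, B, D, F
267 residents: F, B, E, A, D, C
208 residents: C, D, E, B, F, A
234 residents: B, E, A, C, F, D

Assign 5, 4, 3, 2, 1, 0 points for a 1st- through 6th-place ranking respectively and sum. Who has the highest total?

B

D: 166·1 + 47·1 + 267·1 + 208·4 + 234·0 = 1312
F: 166·5 + 47·0 + 267·5 + 208·1 + 234·1 = 2607
E: 166·0 + 47·3 + 267·3 + 208·3 + 234·4 = 2502
B: 166·4 + 47·2 + 267·4 + 208·2 + 234·5 = 3412
A: 166·3 + 47·4 + 267·2 + 208·0 + 234·3 = 1922
C: 166·2 + 47·5 + 267·0 + 208·5 + 234·2 = 2075
B has the highest Borda score (3412).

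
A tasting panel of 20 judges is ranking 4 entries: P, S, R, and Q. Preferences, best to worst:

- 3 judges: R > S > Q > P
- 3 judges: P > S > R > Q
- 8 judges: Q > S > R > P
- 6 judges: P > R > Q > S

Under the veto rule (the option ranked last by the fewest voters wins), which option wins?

R

Last-place votes: P 11, S 6, R 0, Q 3.
R is ranked last by the fewest voters, so R wins.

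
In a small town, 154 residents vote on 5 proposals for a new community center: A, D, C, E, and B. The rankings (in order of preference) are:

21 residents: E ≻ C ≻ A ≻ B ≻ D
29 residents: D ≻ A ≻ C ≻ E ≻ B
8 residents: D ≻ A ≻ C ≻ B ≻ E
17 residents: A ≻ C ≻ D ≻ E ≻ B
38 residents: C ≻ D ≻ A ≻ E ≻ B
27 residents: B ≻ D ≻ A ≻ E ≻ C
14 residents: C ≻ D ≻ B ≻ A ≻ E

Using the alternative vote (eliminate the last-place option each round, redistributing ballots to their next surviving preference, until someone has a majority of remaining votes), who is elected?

Round 1: A 17, D 37, C 52, E 21, B 27. Eliminate A.
Round 2: D 37, C 69, E 21, B 27. Eliminate E.
Round 3: D 37, C 90, B 27. C has a majority.

C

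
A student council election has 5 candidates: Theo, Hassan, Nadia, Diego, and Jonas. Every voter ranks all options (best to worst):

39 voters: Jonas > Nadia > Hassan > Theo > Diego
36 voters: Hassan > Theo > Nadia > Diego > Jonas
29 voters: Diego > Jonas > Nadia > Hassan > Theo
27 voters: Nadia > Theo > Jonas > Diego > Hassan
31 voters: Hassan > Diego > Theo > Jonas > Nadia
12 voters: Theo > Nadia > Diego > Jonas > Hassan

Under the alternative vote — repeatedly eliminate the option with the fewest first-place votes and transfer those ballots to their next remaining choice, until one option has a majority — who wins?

Round 1: Theo 12, Hassan 67, Nadia 27, Diego 29, Jonas 39. Eliminate Theo.
Round 2: Hassan 67, Nadia 39, Diego 29, Jonas 39. Eliminate Diego.
Round 3: Hassan 67, Nadia 39, Jonas 68. Eliminate Nadia.
Round 4: Hassan 67, Jonas 107. Jonas has a majority.

Jonas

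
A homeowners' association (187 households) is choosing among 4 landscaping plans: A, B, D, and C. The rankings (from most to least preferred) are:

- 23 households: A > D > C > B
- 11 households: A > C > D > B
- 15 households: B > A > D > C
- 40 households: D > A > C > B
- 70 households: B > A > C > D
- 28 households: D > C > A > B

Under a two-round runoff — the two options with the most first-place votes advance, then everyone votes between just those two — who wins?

Round 1 first-place votes: A 34, B 85, D 68, C 0.
B and D advance.
Runoff: B is preferred to D by 85 voters; D by 102.
D wins the runoff.

D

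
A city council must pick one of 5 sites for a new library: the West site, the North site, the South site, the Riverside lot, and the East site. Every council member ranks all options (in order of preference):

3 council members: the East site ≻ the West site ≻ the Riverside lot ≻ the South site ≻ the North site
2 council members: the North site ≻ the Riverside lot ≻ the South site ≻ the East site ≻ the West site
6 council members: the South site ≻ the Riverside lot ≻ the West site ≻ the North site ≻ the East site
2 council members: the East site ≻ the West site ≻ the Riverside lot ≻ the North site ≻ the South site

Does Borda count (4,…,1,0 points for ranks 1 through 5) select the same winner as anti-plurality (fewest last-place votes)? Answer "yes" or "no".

Borda — scores: the West site 27, the North site 16, the South site 31, the Riverside lot 34, the East site 22. Winner: the Riverside lot.
Anti-plurality — last-place votes: the West site 2, the North site 3, the South site 2, the Riverside lot 0, the East site 6. Winner: the Riverside lot.
The two methods agree.

yes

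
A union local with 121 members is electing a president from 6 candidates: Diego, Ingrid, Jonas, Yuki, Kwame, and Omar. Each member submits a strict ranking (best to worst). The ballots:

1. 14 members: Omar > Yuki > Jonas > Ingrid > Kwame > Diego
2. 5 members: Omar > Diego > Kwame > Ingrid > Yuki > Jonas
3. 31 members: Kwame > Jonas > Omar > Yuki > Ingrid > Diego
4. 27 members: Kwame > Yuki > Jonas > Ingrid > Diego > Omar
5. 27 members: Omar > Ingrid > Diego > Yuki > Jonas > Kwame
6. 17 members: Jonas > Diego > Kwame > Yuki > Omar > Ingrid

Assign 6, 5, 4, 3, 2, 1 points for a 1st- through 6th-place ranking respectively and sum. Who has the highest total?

Diego: 14·1 + 5·5 + 31·1 + 27·2 + 27·4 + 17·5 = 317
Ingrid: 14·3 + 5·3 + 31·2 + 27·3 + 27·5 + 17·1 = 352
Jonas: 14·4 + 5·1 + 31·5 + 27·4 + 27·2 + 17·6 = 480
Yuki: 14·5 + 5·2 + 31·3 + 27·5 + 27·3 + 17·3 = 440
Kwame: 14·2 + 5·4 + 31·6 + 27·6 + 27·1 + 17·4 = 491
Omar: 14·6 + 5·6 + 31·4 + 27·1 + 27·6 + 17·2 = 461
Kwame has the highest Borda score (491).

Kwame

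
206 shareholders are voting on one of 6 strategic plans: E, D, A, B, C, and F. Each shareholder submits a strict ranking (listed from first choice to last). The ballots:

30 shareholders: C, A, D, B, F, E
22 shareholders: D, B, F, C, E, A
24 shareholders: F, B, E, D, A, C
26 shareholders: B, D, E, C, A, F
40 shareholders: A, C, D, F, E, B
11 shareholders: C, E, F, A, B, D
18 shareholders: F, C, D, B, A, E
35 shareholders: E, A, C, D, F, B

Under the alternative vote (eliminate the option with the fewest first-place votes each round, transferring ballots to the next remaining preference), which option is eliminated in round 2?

E

Round 1: E 35, D 22, A 40, B 26, C 41, F 42. Eliminate D.
Round 2: E 35, A 40, B 48, C 41, F 42. Eliminate E.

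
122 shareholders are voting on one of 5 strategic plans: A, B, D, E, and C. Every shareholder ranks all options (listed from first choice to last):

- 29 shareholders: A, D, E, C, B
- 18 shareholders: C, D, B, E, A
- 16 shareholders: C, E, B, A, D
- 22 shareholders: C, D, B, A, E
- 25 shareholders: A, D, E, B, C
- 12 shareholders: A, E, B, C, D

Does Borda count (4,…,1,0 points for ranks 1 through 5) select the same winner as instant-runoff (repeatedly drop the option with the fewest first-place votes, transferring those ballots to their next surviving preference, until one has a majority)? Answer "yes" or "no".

yes

Borda — scores: A 302, B 161, D 282, E 210, C 265. Winner: A.
Instant-runoff — R1 A 66, B 0, D 0, E 0, C 56 (A winner). Winner: A.
The two methods agree.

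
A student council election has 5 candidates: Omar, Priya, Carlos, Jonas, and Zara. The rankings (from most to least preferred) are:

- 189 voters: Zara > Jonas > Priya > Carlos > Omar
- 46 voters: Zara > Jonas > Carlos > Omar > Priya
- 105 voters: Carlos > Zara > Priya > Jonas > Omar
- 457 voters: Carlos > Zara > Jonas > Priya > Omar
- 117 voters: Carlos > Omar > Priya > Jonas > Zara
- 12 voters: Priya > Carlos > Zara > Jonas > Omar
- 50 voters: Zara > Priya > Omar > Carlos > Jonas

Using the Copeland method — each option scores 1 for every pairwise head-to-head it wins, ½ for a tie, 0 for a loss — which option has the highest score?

Carlos

Omar: loses to Priya, Carlos, Jonas, and Zara → score 0.
Priya: beats Omar; loses to Carlos, Jonas, and Zara → score 1.
Carlos: beats Omar, Priya, Jonas, and Zara → score 4.
Jonas: beats Omar and Priya; loses to Carlos and Zara → score 2.
Zara: beats Omar, Priya, and Jonas; loses to Carlos → score 3.
Carlos has the best pairwise record.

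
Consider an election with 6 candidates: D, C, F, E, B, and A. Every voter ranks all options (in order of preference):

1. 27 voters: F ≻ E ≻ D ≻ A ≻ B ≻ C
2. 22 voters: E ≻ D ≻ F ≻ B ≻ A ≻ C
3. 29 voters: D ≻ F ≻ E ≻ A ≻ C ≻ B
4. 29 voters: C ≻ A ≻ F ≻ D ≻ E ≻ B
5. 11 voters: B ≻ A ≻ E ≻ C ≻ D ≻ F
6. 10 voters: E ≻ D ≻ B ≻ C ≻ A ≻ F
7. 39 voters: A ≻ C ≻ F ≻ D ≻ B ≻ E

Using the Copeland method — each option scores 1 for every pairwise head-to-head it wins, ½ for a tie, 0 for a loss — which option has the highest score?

D

D: beats C, E, B, and A; loses to F → score 4.
C: beats F and B; loses to D, E, and A → score 2.
F: beats D, E, and B; loses to C and A → score 3.
E: beats C, B, and A; loses to D and F → score 3.
B: loses to D, C, F, E, and A → score 0.
A: beats C, F, and B; loses to D and E → score 3.
D has the best pairwise record.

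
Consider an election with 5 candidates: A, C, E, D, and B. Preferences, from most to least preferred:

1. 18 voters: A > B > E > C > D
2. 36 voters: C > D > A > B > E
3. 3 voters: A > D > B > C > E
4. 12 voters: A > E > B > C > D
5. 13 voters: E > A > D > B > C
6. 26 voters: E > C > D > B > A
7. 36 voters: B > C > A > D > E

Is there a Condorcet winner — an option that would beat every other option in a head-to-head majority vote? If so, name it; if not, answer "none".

Checking pairwise contests:
C beats A 98–46.
B beats C 82–62.
A beats E 105–39.
A beats D 82–62.
A beats B 82–62.
Every option loses at least one head-to-head, so there is no Condorcet winner.

none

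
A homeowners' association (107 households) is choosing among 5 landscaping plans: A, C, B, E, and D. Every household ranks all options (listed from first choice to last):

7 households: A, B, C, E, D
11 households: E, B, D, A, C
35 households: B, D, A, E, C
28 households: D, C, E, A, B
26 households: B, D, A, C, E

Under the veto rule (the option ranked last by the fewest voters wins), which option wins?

Last-place votes: A 0, C 46, B 28, E 26, D 7.
A is ranked last by the fewest voters, so A wins.

A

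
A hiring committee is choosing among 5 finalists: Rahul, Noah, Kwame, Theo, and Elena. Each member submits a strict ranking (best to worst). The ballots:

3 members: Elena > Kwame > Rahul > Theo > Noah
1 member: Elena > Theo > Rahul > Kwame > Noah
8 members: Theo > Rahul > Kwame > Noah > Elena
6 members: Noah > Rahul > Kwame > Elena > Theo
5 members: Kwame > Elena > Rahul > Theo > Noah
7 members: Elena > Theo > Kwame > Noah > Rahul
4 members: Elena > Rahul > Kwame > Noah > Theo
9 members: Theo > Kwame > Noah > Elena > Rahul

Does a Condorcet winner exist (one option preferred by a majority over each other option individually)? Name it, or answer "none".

none

Checking pairwise contests:
Noah beats Rahul 22–21.
Kwame beats Noah 37–6.
Theo beats Kwame 25–18.
Elena beats Theo 26–17.
Noah beats Elena 23–20.
Every option loses at least one head-to-head, so there is no Condorcet winner.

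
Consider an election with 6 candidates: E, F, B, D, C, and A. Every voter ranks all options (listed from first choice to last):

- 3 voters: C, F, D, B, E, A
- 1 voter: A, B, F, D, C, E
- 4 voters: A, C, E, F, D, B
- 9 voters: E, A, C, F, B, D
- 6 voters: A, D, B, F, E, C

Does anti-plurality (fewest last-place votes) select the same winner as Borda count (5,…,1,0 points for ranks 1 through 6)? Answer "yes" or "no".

no

Anti-plurality — last-place votes: E 1, F 0, B 4, D 9, C 6, A 3. Winner: F.
Borda — scores: E 66, F 53, B 37, D 39, C 59, A 91. Winner: A.
The two methods disagree.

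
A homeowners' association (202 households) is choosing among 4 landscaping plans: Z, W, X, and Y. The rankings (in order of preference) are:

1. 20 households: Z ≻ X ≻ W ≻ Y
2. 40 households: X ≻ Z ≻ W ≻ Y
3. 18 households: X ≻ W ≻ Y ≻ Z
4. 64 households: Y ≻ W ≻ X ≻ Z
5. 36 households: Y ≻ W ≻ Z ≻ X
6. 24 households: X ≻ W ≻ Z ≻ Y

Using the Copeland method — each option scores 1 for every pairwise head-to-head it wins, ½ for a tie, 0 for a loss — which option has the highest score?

X

Z: loses to W, X, and Y → score 0.
W: beats Z and Y; loses to X → score 2.
X: beats Z, W, and Y → score 3.
Y: beats Z; loses to W and X → score 1.
X has the best pairwise record.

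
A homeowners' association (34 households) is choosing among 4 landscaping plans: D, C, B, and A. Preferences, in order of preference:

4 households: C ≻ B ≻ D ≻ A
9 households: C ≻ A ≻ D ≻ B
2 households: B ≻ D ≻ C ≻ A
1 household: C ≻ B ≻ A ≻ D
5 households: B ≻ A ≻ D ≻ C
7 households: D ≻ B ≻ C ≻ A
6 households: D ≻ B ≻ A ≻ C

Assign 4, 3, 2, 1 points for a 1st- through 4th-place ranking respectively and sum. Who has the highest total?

D

D: 4·2 + 9·2 + 2·3 + 1·1 + 5·2 + 7·4 + 6·4 = 95
C: 4·4 + 9·4 + 2·2 + 1·4 + 5·1 + 7·2 + 6·1 = 85
B: 4·3 + 9·1 + 2·4 + 1·3 + 5·4 + 7·3 + 6·3 = 91
A: 4·1 + 9·3 + 2·1 + 1·2 + 5·3 + 7·1 + 6·2 = 69
D has the highest Borda score (95).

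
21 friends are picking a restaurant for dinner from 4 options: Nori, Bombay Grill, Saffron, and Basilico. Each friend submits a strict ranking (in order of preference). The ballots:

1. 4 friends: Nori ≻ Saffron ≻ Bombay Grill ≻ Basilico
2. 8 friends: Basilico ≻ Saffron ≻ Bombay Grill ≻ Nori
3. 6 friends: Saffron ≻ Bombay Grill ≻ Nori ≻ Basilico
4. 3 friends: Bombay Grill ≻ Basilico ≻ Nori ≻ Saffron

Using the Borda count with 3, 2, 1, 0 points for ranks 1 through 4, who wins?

Nori: 4·3 + 8·0 + 6·1 + 3·1 = 21
Bombay Grill: 4·1 + 8·1 + 6·2 + 3·3 = 33
Saffron: 4·2 + 8·2 + 6·3 + 3·0 = 42
Basilico: 4·0 + 8·3 + 6·0 + 3·2 = 30
Saffron has the highest Borda score (42).

Saffron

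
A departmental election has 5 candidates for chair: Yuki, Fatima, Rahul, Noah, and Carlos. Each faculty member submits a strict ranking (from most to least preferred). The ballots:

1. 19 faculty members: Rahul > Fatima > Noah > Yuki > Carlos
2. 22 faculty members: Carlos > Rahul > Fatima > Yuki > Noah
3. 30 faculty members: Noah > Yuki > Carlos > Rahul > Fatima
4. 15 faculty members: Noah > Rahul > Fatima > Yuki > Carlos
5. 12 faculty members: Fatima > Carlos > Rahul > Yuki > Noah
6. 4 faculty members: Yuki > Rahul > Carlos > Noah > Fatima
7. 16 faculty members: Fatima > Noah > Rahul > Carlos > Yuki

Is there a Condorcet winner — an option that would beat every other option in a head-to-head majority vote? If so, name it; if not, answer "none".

Checking pairwise contests:
Fatima beats Yuki 84–34.
Rahul beats Fatima 90–28.
Noah beats Rahul 61–57.
Fatima beats Noah 69–49.
Yuki beats Carlos 68–50.
Every option loses at least one head-to-head, so there is no Condorcet winner.

none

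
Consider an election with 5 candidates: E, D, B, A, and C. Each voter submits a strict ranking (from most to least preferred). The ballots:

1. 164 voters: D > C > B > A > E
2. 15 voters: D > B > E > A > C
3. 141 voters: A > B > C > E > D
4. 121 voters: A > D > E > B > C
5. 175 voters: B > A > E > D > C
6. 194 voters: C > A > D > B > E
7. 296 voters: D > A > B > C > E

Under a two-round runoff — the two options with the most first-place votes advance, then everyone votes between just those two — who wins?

Round 1 first-place votes: E 0, D 475, B 175, A 262, C 194.
D and A advance.
Runoff: D is preferred to A by 475 voters; A by 631.
A wins the runoff.

A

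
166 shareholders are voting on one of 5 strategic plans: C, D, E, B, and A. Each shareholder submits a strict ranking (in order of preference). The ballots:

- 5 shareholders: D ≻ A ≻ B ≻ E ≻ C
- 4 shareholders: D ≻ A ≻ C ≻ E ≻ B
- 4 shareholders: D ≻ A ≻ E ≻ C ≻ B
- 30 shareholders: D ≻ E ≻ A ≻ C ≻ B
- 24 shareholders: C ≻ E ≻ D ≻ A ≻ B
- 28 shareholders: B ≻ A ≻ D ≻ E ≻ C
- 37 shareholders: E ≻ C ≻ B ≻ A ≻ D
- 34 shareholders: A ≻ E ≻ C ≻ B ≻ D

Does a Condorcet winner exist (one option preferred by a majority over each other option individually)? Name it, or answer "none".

E

E vs C: 138–28 for E.
E vs D: 95–71 for E.
E vs B: 133–33 for E.
E vs A: 91–75 for E.
E beats every other option head-to-head.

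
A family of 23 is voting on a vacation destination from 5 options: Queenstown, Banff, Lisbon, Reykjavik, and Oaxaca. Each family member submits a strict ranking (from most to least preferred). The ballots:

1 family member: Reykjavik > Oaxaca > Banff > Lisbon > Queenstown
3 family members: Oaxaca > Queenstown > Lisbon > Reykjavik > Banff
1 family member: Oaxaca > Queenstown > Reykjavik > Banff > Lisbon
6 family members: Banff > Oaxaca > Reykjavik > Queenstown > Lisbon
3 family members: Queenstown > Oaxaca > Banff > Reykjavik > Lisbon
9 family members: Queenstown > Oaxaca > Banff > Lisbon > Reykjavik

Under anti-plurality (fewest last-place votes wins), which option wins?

Oaxaca

Last-place votes: Queenstown 1, Banff 3, Lisbon 10, Reykjavik 9, Oaxaca 0.
Oaxaca is ranked last by the fewest voters, so Oaxaca wins.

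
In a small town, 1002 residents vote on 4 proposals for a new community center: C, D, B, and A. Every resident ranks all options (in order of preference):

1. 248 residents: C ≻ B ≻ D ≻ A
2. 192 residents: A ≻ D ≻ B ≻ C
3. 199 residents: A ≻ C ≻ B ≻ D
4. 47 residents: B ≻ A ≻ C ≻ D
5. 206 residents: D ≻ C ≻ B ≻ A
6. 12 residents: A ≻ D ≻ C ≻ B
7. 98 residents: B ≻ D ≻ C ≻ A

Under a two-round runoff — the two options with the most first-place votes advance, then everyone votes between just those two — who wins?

Round 1 first-place votes: C 248, D 206, B 145, A 403.
A and C advance.
Runoff: A is preferred to C by 450 voters; C by 552.
C wins the runoff.

C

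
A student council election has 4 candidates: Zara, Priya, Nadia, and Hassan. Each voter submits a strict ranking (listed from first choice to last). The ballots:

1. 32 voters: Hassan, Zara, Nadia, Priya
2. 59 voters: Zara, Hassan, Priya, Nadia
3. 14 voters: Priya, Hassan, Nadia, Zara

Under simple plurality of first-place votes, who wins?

First-place votes: Zara 59, Priya 14, Nadia 0, Hassan 32.
Zara has the most first-place votes.

Zara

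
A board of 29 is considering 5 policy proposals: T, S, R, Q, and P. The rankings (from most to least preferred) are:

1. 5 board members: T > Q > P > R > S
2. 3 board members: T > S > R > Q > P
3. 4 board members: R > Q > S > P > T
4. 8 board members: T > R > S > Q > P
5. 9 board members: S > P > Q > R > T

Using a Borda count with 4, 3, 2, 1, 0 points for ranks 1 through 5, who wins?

T: 5·4 + 3·4 + 4·0 + 8·4 + 9·0 = 64
S: 5·0 + 3·3 + 4·2 + 8·2 + 9·4 = 69
R: 5·1 + 3·2 + 4·4 + 8·3 + 9·1 = 60
Q: 5·3 + 3·1 + 4·3 + 8·1 + 9·2 = 56
P: 5·2 + 3·0 + 4·1 + 8·0 + 9·3 = 41
S has the highest Borda score (69).

S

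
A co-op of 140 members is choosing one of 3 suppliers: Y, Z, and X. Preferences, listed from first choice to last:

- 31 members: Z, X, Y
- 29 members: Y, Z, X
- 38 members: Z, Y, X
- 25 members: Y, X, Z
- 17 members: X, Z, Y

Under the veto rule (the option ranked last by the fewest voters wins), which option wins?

Last-place votes: Y 48, Z 25, X 67.
Z is ranked last by the fewest voters, so Z wins.

Z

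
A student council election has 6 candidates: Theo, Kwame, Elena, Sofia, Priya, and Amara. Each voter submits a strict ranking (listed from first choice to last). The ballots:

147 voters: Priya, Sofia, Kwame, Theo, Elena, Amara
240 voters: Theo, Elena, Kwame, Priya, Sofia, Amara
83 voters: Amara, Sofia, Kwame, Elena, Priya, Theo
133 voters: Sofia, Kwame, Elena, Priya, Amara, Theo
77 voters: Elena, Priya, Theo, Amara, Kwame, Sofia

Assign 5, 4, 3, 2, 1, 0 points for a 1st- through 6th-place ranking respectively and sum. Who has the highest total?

Theo: 147·2 + 240·5 + 83·0 + 133·0 + 77·3 = 1725
Kwame: 147·3 + 240·3 + 83·3 + 133·4 + 77·1 = 2019
Elena: 147·1 + 240·4 + 83·2 + 133·3 + 77·5 = 2057
Sofia: 147·4 + 240·1 + 83·4 + 133·5 + 77·0 = 1825
Priya: 147·5 + 240·2 + 83·1 + 133·2 + 77·4 = 1872
Amara: 147·0 + 240·0 + 83·5 + 133·1 + 77·2 = 702
Elena has the highest Borda score (2057).

Elena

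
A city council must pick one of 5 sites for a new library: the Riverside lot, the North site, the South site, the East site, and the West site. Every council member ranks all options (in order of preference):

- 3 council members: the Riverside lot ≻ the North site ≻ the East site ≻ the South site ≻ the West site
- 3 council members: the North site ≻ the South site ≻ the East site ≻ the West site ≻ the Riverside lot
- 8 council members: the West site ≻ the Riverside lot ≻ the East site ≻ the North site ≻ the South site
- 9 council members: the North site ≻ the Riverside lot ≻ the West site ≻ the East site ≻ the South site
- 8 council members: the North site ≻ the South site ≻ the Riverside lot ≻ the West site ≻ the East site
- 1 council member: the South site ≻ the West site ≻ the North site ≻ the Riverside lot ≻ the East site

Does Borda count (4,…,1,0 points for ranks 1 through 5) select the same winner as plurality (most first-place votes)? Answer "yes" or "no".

Borda — scores: the Riverside lot 80, the North site 99, the South site 40, the East site 37, the West site 64. Winner: the North site.
Plurality — first-place votes: the Riverside lot 3, the North site 20, the South site 1, the East site 0, the West site 8. Winner: the North site.
The two methods agree.

yes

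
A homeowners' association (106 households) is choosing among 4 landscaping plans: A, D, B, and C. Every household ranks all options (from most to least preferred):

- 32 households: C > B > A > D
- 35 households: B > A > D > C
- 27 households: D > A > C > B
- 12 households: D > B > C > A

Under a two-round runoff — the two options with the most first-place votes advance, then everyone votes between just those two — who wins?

B

Round 1 first-place votes: A 0, D 39, B 35, C 32.
D and B advance.
Runoff: D is preferred to B by 39 voters; B by 67.
B wins the runoff.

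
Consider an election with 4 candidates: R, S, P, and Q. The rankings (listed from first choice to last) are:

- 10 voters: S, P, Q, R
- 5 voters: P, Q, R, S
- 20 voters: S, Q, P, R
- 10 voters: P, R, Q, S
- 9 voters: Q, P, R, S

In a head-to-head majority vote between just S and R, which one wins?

S

Voters preferring S to R: 30; preferring R to S: 24.
S wins the head-to-head.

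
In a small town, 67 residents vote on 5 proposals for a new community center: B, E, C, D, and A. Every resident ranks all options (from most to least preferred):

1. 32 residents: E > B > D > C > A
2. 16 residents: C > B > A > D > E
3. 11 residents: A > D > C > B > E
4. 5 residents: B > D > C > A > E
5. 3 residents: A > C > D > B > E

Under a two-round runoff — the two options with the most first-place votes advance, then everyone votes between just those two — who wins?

Round 1 first-place votes: B 5, E 32, C 16, D 0, A 14.
E and C advance.
Runoff: E is preferred to C by 32 voters; C by 35.
C wins the runoff.

C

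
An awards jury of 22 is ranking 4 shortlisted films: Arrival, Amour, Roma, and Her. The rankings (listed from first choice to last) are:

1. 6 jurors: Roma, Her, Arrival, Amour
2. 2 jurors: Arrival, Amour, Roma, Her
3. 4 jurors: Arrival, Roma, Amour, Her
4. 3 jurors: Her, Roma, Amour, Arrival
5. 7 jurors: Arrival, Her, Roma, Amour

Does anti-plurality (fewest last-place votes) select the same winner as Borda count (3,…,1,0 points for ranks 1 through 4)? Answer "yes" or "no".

no

Anti-plurality — last-place votes: Arrival 3, Amour 13, Roma 0, Her 6. Winner: Roma.
Borda — scores: Arrival 45, Amour 11, Roma 41, Her 35. Winner: Arrival.
The two methods disagree.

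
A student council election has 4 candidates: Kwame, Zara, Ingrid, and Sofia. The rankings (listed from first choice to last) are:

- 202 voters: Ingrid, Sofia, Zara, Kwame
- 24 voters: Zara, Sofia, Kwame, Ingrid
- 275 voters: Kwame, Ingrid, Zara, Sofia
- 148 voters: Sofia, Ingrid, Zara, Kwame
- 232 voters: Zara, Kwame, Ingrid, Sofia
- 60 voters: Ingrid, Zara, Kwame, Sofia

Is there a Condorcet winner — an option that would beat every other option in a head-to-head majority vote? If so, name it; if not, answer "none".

none

Checking pairwise contests:
Zara beats Kwame 666–275.
Ingrid beats Zara 685–256.
Kwame beats Ingrid 531–410.
Kwame beats Sofia 567–374.
Every option loses at least one head-to-head, so there is no Condorcet winner.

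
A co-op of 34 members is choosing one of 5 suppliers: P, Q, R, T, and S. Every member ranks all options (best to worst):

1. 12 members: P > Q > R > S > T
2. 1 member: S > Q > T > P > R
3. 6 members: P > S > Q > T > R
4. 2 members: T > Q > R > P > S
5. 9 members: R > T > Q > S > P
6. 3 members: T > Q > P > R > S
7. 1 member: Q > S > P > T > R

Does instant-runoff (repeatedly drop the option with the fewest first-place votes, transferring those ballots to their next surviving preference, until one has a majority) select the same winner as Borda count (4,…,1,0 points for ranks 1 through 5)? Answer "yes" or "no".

Instant-runoff — R1 P 18, Q 1, R 9, T 5, S 1 (P winner). Winner: P.
Borda — scores: P 83, Q 88, R 67, T 56, S 46. Winner: Q.
The two methods disagree.

no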